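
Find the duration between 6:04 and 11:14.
From 6:04 to 11:14:
(11 x 60 + 14) - (6 x 60 + 4) = 674 - 364 = 310 minutes
= 5 hours and 10 minutes

Final answer: 5 hours and 10 minutes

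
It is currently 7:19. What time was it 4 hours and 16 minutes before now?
Starting time: 7:19 = 439 total minutes past 12:00
Subtracting: 4 hours and 16 minutes = 256 minutes
439 - 256 = 183 minutes
= 3 hours and 3 minutes past 12:00 = 3:03

Final answer: 3:03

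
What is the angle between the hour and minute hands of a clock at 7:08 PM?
Hour hand position: 7 x 30 + 8 x 0.5 = 214 degrees
Minute hand position: 8 x 6 = 48 degrees
Difference: |214 - 48| = 166 degrees
The angle between the hands is 166 degrees

Final answer: 166 degrees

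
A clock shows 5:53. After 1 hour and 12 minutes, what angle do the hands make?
First find the time 1 hour and 12 minutes after 5:53.
Total minutes: 5 x 60 + 53 + 1 x 60 + 12 = 425.
425 mod 720 = 425 minutes = 7:05.
Now compute the angle at 7:05:
Hour hand: 7 x 30 + 5 x 0.5 = 212.5 degrees
Minute hand: 5 x 6 = 30 degrees
Difference: |212.5 - 30| = 182.5 degrees
Smaller angle: 360 - 182.5 = 177.5 degrees

Final answer: 177.5 degrees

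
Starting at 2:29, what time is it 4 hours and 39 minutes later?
Starting time: 2:29
Adding 39 minutes to 29 minutes: 29 + 39 = 68 minutes = 1 hour and 8 minutes
Adding 4 hours: 2 + 4 + 1 (carry) = 7
Final time: 7:08

Final answer: 7:08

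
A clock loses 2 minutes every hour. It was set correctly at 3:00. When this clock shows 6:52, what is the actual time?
For every 60 true minutes, the faulty clock advances 58 minutes, so 1 faulty-clock minute corresponds to 60/58 true minutes.
From 3:00 to 6:52 on the faulty dial is 232 minutes.
True elapsed: 232 x 60/58 = 240 minutes = 4 hours.
True time: 3:00 + 4 hours = 7:00.

Final answer: 7:00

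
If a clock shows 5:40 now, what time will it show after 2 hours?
Starting time: 5:40
Adding 0 minutes to 40 minutes: 40 + 0 = 40 minutes
Adding 2 hours: 5 + 2 = 7
Final time: 7:40

Final answer: 7:40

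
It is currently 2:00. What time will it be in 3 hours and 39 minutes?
Starting time: 2:00
Adding 39 minutes to 0 minutes: 0 + 39 = 39 minutes
Adding 3 hours: 2 + 3 = 5
Final time: 5:39

Final answer: 5:39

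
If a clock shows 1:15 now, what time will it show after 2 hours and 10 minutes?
Starting time: 1:15
Adding 10 minutes to 15 minutes: 15 + 10 = 25 minutes
Adding 2 hours: 1 + 2 = 3
Final time: 3:25

Final answer: 3:25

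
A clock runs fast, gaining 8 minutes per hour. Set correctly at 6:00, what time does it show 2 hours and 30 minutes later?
For every 60 true minutes, the faulty clock advances 60 + 8 = 68 minutes.
True elapsed: 2 hours and 30 minutes = 150 minutes.
Faulty clock advances: 150 x 68/60 = 170 minutes (drift: 20 minutes ahead).
Shown time: 6:00 + 170 minutes = 8:50.

Final answer: 8:50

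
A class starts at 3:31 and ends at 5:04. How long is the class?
From 3:31 to 5:04:
(5 x 60 + 4) - (3 x 60 + 31) = 304 - 211 = 93 minutes
= 1 hour and 33 minutes

Final answer: 1 hour and 33 minutes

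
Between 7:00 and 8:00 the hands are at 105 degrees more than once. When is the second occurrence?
At t minutes past 7:00, the hour hand is at 30 x 7 + 0.5t degrees and the minute hand is at 6t degrees.
The smaller angle between them is 105 degrees when |30H - 5.5t| = 105 or |30H - 5.5t| = 255.
With H = 7, solve 30 x 7 - 5.5t = +/- target for each target:
  t = (30 x 7 - 105) / 5.5 = 19.09
  t = (30 x 7 + 105) / 5.5 = 57.27
  t = (30 x 7 - 255) / 5.5 = -8.18 (outside (0, 60))
  t = (30 x 7 + 255) / 5.5 = 84.55 (outside (0, 60))
Valid solutions in (0, 60): {19.09, 57.27} minutes.
The second occurrence is t = 57.27 minutes.
The hands form a 105-degree angle at 57.27 minutes past 7:00.

Final answer: 57.27 minutes past 7:00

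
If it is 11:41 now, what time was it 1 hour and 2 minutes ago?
Starting time: 11:41 = 701 total minutes past 12:00
Subtracting: 1 hour and 2 minutes = 62 minutes
701 - 62 = 639 minutes
= 10 hours and 39 minutes past 12:00 = 10:39

Final answer: 10:39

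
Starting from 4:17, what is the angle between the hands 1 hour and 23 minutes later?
First find the time 1 hour and 23 minutes after 4:17.
Total minutes: 4 x 60 + 17 + 1 x 60 + 23 = 340.
340 mod 720 = 340 minutes = 5:40.
Now compute the angle at 5:40:
Hour hand: 5 x 30 + 40 x 0.5 = 170 degrees
Minute hand: 40 x 6 = 240 degrees
Difference: |170 - 240| = 70 degrees
The angle is 70 degrees

Final answer: 70 degrees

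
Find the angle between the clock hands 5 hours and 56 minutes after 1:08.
First find the time 5 hours and 56 minutes after 1:08.
Total minutes: 1 x 60 + 8 + 5 x 60 + 56 = 424.
424 mod 720 = 424 minutes = 7:04.
Now compute the angle at 7:04:
Hour hand: 7 x 30 + 4 x 0.5 = 212 degrees
Minute hand: 4 x 6 = 24 degrees
Difference: |212 - 24| = 188 degrees
Smaller angle: 360 - 188 = 172 degrees

Final answer: 172 degrees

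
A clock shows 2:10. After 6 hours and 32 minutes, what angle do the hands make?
First find the time 6 hours and 32 minutes after 2:10.
Total minutes: 2 x 60 + 10 + 6 x 60 + 32 = 522.
522 mod 720 = 522 minutes = 8:42.
Now compute the angle at 8:42:
Hour hand: 8 x 30 + 42 x 0.5 = 261 degrees
Minute hand: 42 x 6 = 252 degrees
Difference: |261 - 252| = 9 degrees
The angle is 9 degrees

Final answer: 9 degrees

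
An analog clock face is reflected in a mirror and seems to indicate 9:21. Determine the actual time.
Reflection across the vertical (12-6) axis maps a hand at angle A degrees to (360 - A) degrees, which sends a reading of T minutes past 12:00 to (720 - T) minutes past 12:00.
Mirror reads 9:21 = 561 minutes past 12:00.
Actual time: (720 - 561) mod 720 = 159 minutes = 2:39.

Final answer: 2:39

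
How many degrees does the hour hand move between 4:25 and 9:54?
The hour hand moves 0.5 degrees per minute.
Time elapsed: 9:54 - 4:25 = 329 minutes
Angular displacement: 329 x 0.5 = 164.5 degrees

Final answer: 164.5 degrees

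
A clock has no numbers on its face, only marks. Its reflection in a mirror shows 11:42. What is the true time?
Reflection across the vertical (12-6) axis maps a hand at angle A degrees to (360 - A) degrees, which sends a reading of T minutes past 12:00 to (720 - T) minutes past 12:00.
Mirror reads 11:42 = 702 minutes past 12:00.
Actual time: (720 - 702) mod 720 = 18 minutes = 12:18.

Final answer: 12:18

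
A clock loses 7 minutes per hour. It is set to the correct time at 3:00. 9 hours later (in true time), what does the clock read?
For every 60 true minutes, the faulty clock advances 60 - 7 = 53 minutes.
True elapsed: 9 hours = 540 minutes.
Faulty clock advances: 540 x 53/60 = 477 minutes (drift: 63 minutes behind).
Shown time: 3:00 + 477 minutes = 10:57.

Final answer: 10:57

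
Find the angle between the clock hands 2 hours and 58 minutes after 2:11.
First find the time 2 hours and 58 minutes after 2:11.
Total minutes: 2 x 60 + 11 + 2 x 60 + 58 = 309.
309 mod 720 = 309 minutes = 5:09.
Now compute the angle at 5:09:
Hour hand: 5 x 30 + 9 x 0.5 = 154.5 degrees
Minute hand: 9 x 6 = 54 degrees
Difference: |154.5 - 54| = 100.5 degrees
The angle is 100.5 degrees

Final answer: 100.5 degrees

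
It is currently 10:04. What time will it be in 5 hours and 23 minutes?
Starting time: 10:04
Adding 23 minutes to 4 minutes: 4 + 23 = 27 minutes
Adding 5 hours: 10 + 5 = 15 - 12 = 3
Final time: 3:27

Final answer: 3:27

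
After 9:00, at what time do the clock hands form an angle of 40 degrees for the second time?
At t minutes past 9:00, the hour hand is at 30 x 9 + 0.5t degrees and the minute hand is at 6t degrees.
The smaller angle between them is 40 degrees when |30H - 5.5t| = 40 or |30H - 5.5t| = 320.
With H = 9, solve 30 x 9 - 5.5t = +/- target for each target:
  t = (30 x 9 - 40) / 5.5 = 41.82
  t = (30 x 9 + 40) / 5.5 = 56.36
  t = (30 x 9 - 320) / 5.5 = -9.09 (outside (0, 60))
  t = (30 x 9 + 320) / 5.5 = 107.27 (outside (0, 60))
Valid solutions in (0, 60): {41.82, 56.36} minutes.
The second occurrence is t = 56.36 minutes.
The hands form a 40-degree angle at 56.36 minutes past 9:00.

Final answer: 56.36 minutes past 9:00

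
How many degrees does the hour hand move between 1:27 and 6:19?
The hour hand moves 0.5 degrees per minute.
Time elapsed: 6:19 - 1:27 = 292 minutes
Angular displacement: 292 x 0.5 = 146 degrees

Final answer: 146 degrees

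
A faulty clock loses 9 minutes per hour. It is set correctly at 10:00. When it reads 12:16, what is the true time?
For every 60 true minutes, the faulty clock advances 51 minutes, so 1 faulty-clock minute corresponds to 60/51 true minutes.
From 10:00 to 12:16 on the faulty dial is 136 minutes.
True elapsed: 136 x 60/51 = 160 minutes = 2 hours and 40 minutes.
True time: 10:00 + 2 hours and 40 minutes = 12:40.

Final answer: 12:40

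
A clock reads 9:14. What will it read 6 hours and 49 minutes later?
Starting time: 9:14
Adding 49 minutes to 14 minutes: 14 + 49 = 63 minutes = 1 hour and 3 minutes
Adding 6 hours: 9 + 6 + 1 (carry) = 16 - 12 = 4
Final time: 4:03

Final answer: 4:03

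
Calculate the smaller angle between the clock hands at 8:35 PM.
Hour hand position: 8 x 30 + 35 x 0.5 = 257.5 degrees
Minute hand position: 35 x 6 = 210 degrees
Difference: |257.5 - 210| = 47.5 degrees
The angle between the hands is 47.5 degrees

Final answer: 47.5 degrees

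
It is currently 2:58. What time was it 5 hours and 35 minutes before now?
Starting time: 2:58 = 178 total minutes past 12:00
Subtracting: 5 hours and 35 minutes = 335 minutes
178 - 335 = -157 (negative, add 12 hours = 720) = 563 minutes
= 9 hours and 23 minutes past 12:00 = 9:23

Final answer: 9:23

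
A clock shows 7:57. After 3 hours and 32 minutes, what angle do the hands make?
First find the time 3 hours and 32 minutes after 7:57.
Total minutes: 7 x 60 + 57 + 3 x 60 + 32 = 689.
689 mod 720 = 689 minutes = 11:29.
Now compute the angle at 11:29:
Hour hand: 11 x 30 + 29 x 0.5 = 344.5 degrees
Minute hand: 29 x 6 = 174 degrees
Difference: |344.5 - 174| = 170.5 degrees
The angle is 170.5 degrees

Final answer: 170.5 degrees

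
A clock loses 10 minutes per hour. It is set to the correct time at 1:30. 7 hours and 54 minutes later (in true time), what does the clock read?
For every 60 true minutes, the faulty clock advances 60 - 10 = 50 minutes.
True elapsed: 7 hours and 54 minutes = 474 minutes.
Faulty clock advances: 474 x 50/60 = 395 minutes (drift: 79 minutes behind).
Shown time: 1:30 + 395 minutes = 8:05.

Final answer: 8:05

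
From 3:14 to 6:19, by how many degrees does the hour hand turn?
The hour hand moves 0.5 degrees per minute.
Time elapsed: 6:19 - 3:14 = 185 minutes
Angular displacement: 185 x 0.5 = 92.5 degrees

Final answer: 92.5 degrees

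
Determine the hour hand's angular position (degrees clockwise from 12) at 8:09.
The hour hand moves 30 degrees per hour and 0.5 degrees per minute.
At 8:09: (8) x 30 + 9 x 0.5 = 240 + 4.5 = 244.5 degrees

Final answer: 244.5 degrees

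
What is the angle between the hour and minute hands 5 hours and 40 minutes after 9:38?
First find the time 5 hours and 40 minutes after 9:38.
Total minutes: 9 x 60 + 38 + 5 x 60 + 40 = 918.
918 mod 720 = 198 minutes = 3:18.
Now compute the angle at 3:18:
Hour hand: 3 x 30 + 18 x 0.5 = 99 degrees
Minute hand: 18 x 6 = 108 degrees
Difference: |99 - 108| = 9 degrees
The angle is 9 degrees

Final answer: 9 degrees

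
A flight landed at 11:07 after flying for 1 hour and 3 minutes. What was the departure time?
Starting time: 11:07 = 667 total minutes past 12:00
Subtracting: 1 hour and 3 minutes = 63 minutes
667 - 63 = 604 minutes
= 10 hours and 4 minutes past 12:00 = 10:04

Final answer: 10:04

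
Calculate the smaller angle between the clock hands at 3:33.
Hour hand position: 3 x 30 + 33 x 0.5 = 106.5 degrees
Minute hand position: 33 x 6 = 198 degrees
Difference: |106.5 - 198| = 91.5 degrees
The angle between the hands is 91.5 degrees

Final answer: 91.5 degrees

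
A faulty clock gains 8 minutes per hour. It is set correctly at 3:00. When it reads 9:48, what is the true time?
For every 60 true minutes, the faulty clock advances 68 minutes, so 1 faulty-clock minute corresponds to 60/68 true minutes.
From 3:00 to 9:48 on the faulty dial is 408 minutes.
True elapsed: 408 x 60/68 = 360 minutes = 6 hours.
True time: 3:00 + 6 hours = 9:00.

Final answer: 9:00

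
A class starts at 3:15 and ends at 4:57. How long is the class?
From 3:15 to 4:57:
(4 x 60 + 57) - (3 x 60 + 15) = 297 - 195 = 102 minutes
= 1 hour and 42 minutes

Final answer: 1 hour and 42 minutes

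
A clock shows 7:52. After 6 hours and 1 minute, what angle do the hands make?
First find the time 6 hours and 1 minute after 7:52.
Total minutes: 7 x 60 + 52 + 6 x 60 + 1 = 833.
833 mod 720 = 113 minutes = 1:53.
Now compute the angle at 1:53:
Hour hand: 1 x 30 + 53 x 0.5 = 56.5 degrees
Minute hand: 53 x 6 = 318 degrees
Difference: |56.5 - 318| = 261.5 degrees
Smaller angle: 360 - 261.5 = 98.5 degrees

Final answer: 98.5 degrees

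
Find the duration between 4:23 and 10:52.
From 4:23 to 10:52:
(10 x 60 + 52) - (4 x 60 + 23) = 652 - 263 = 389 minutes
= 6 hours and 29 minutes

Final answer: 6 hours and 29 minutes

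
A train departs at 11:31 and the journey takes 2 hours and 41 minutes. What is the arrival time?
Starting time: 11:31
Adding 41 minutes to 31 minutes: 31 + 41 = 72 minutes = 1 hour and 12 minutes
Adding 2 hours: 11 + 2 + 1 (carry) = 14 - 12 = 2
Final time: 2:12

Final answer: 2:12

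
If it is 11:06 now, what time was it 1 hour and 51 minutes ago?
Starting time: 11:06 = 666 total minutes past 12:00
Subtracting: 1 hour and 51 minutes = 111 minutes
666 - 111 = 555 minutes
= 9 hours and 15 minutes past 12:00 = 9:15

Final answer: 9:15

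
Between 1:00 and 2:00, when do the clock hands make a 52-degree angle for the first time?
At t minutes past 1:00, the hour hand is at 30 x 1 + 0.5t degrees and the minute hand is at 6t degrees.
The smaller angle between them is 52 degrees when |30H - 5.5t| = 52 or |30H - 5.5t| = 308.
With H = 1, solve 30 x 1 - 5.5t = +/- target for each target:
  t = (30 x 1 - 52) / 5.5 = -4 (outside (0, 60))
  t = (30 x 1 + 52) / 5.5 = 14.91
  t = (30 x 1 - 308) / 5.5 = -50.55 (outside (0, 60))
  t = (30 x 1 + 308) / 5.5 = 61.45 (outside (0, 60))
Valid solutions in (0, 60): {14.91} minutes.
The first occurrence is t = 14.91 minutes.
The hands form a 52-degree angle at 14.91 minutes past 1:00.

Final answer: 14.91 minutes past 1:00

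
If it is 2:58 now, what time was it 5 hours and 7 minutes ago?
Starting time: 2:58 = 178 total minutes past 12:00
Subtracting: 5 hours and 7 minutes = 307 minutes
178 - 307 = -129 (negative, add 12 hours = 720) = 591 minutes
= 9 hours and 51 minutes past 12:00 = 9:51

Final answer: 9:51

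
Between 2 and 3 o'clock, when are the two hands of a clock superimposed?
The minute hand gains 5.5 degrees per minute on the hour hand.
At 2:00, the hour hand is at 60 degrees and the minute hand is at 0 degrees.
The gap is 60 degrees. Time to close: 60/5.5 = 60 x 2/11 = 10.91 minutes.
The hands overlap at 10.91 minutes past 2:00.

Final answer: 10.91 minutes past 2:00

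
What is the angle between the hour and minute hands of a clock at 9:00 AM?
Hour hand position: 9 x 30 + 0 x 0.5 = 270 degrees
Minute hand position: 0 x 6 = 0 degrees
Difference: |270 - 0| = 270 degrees
Since 270 > 180, the smaller angle is 360 - 270 = 90 degrees

Final answer: 90 degrees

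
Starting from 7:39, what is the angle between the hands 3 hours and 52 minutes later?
First find the time 3 hours and 52 minutes after 7:39.
Total minutes: 7 x 60 + 39 + 3 x 60 + 52 = 691.
691 mod 720 = 691 minutes = 11:31.
Now compute the angle at 11:31:
Hour hand: 11 x 30 + 31 x 0.5 = 345.5 degrees
Minute hand: 31 x 6 = 186 degrees
Difference: |345.5 - 186| = 159.5 degrees
The angle is 159.5 degrees

Final answer: 159.5 degrees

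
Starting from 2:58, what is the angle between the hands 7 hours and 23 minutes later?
First find the time 7 hours and 23 minutes after 2:58.
Total minutes: 2 x 60 + 58 + 7 x 60 + 23 = 621.
621 mod 720 = 621 minutes = 10:21.
Now compute the angle at 10:21:
Hour hand: 10 x 30 + 21 x 0.5 = 310.5 degrees
Minute hand: 21 x 6 = 126 degrees
Difference: |310.5 - 126| = 184.5 degrees
Smaller angle: 360 - 184.5 = 175.5 degrees

Final answer: 175.5 degrees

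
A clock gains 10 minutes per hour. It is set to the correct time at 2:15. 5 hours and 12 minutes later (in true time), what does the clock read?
For every 60 true minutes, the faulty clock advances 60 + 10 = 70 minutes.
True elapsed: 5 hours and 12 minutes = 312 minutes.
Faulty clock advances: 312 x 70/60 = 364 minutes (drift: 52 minutes ahead).
Shown time: 2:15 + 364 minutes = 8:19.

Final answer: 8:19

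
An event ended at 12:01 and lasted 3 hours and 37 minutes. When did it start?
Starting time: 12:01 = 1 total minutes past 12:00
Subtracting: 3 hours and 37 minutes = 217 minutes
1 - 217 = -216 (negative, add 12 hours = 720) = 504 minutes
= 8 hours and 24 minutes past 12:00 = 8:24

Final answer: 8:24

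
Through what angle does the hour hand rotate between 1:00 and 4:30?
The hour hand moves 0.5 degrees per minute.
Time elapsed: 4:30 - 1:00 = 210 minutes
Angular displacement: 210 x 0.5 = 105 degrees

Final answer: 105 degrees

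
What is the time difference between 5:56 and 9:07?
From 5:56 to 9:07:
(9 x 60 + 7) - (5 x 60 + 56) = 547 - 356 = 191 minutes
= 3 hours and 11 minutes

Final answer: 3 hours and 11 minutes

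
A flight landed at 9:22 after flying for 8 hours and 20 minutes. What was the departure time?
Starting time: 9:22 = 562 total minutes past 12:00
Subtracting: 8 hours and 20 minutes = 500 minutes
562 - 500 = 62 minutes
= 1 hour and 2 minutes past 12:00 = 1:02

Final answer: 1:02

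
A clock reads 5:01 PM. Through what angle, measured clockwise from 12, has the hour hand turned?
The hour hand moves 30 degrees per hour and 0.5 degrees per minute.
At 5:01: (5) x 30 + 1 x 0.5 = 150 + 0.5 = 150.5 degrees

Final answer: 150.5 degrees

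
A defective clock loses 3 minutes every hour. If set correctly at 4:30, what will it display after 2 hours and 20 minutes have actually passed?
For every 60 true minutes, the faulty clock advances 60 - 3 = 57 minutes.
True elapsed: 2 hours and 20 minutes = 140 minutes.
Faulty clock advances: 140 x 57/60 = 133 minutes (drift: 7 minutes behind).
Shown time: 4:30 + 133 minutes = 6:43.

Final answer: 6:43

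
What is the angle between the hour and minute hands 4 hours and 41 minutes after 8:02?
First find the time 4 hours and 41 minutes after 8:02.
Total minutes: 8 x 60 + 2 + 4 x 60 + 41 = 763.
763 mod 720 = 43 minutes = 12:43.
Now compute the angle at 12:43:
Hour hand: 0 x 30 + 43 x 0.5 = 21.5 degrees
Minute hand: 43 x 6 = 258 degrees
Difference: |21.5 - 258| = 236.5 degrees
Smaller angle: 360 - 236.5 = 123.5 degrees

Final answer: 123.5 degrees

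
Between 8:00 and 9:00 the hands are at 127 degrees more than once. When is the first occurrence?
At t minutes past 8:00, the hour hand is at 30 x 8 + 0.5t degrees and the minute hand is at 6t degrees.
The smaller angle between them is 127 degrees when |30H - 5.5t| = 127 or |30H - 5.5t| = 233.
With H = 8, solve 30 x 8 - 5.5t = +/- target for each target:
  t = (30 x 8 - 127) / 5.5 = 20.55
  t = (30 x 8 + 127) / 5.5 = 66.73 (outside (0, 60))
  t = (30 x 8 - 233) / 5.5 = 1.27
  t = (30 x 8 + 233) / 5.5 = 86 (outside (0, 60))
Valid solutions in (0, 60): {1.27, 20.55} minutes.
The first occurrence is t = 1.27 minutes.
The hands form a 127-degree angle at 1.27 minutes past 8:00.

Final answer: 1.27 minutes past 8:00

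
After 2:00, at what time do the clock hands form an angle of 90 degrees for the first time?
At t minutes past 2:00, the hour hand is at 30 x 2 + 0.5t degrees and the minute hand is at 6t degrees.
The smaller angle between them is 90 degrees when |30H - 5.5t| = 90 or |30H - 5.5t| = 270.
With H = 2, solve 30 x 2 - 5.5t = +/- target for each target:
  t = (30 x 2 - 90) / 5.5 = -5.45 (outside (0, 60))
  t = (30 x 2 + 90) / 5.5 = 27.27
  t = (30 x 2 - 270) / 5.5 = -38.18 (outside (0, 60))
  t = (30 x 2 + 270) / 5.5 = 60 (outside (0, 60))
Valid solutions in (0, 60): {27.27} minutes.
The first occurrence is t = 27.27 minutes.
The hands form a 90-degree angle at 27.27 minutes past 2:00.

Final answer: 27.27 minutes past 2:00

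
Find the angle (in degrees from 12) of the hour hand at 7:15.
The hour hand moves 30 degrees per hour and 0.5 degrees per minute.
At 7:15: (7) x 30 + 15 x 0.5 = 210 + 7.5 = 217.5 degrees

Final answer: 217.5 degrees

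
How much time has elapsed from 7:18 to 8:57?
From 7:18 to 8:57:
(8 x 60 + 57) - (7 x 60 + 18) = 537 - 438 = 99 minutes
= 1 hour and 39 minutes

Final answer: 1 hour and 39 minutes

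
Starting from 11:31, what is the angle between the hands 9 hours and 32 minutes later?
First find the time 9 hours and 32 minutes after 11:31.
Total minutes: 11 x 60 + 31 + 9 x 60 + 32 = 1263.
1263 mod 720 = 543 minutes = 9:03.
Now compute the angle at 9:03:
Hour hand: 9 x 30 + 3 x 0.5 = 271.5 degrees
Minute hand: 3 x 6 = 18 degrees
Difference: |271.5 - 18| = 253.5 degrees
Smaller angle: 360 - 253.5 = 106.5 degrees

Final answer: 106.5 degrees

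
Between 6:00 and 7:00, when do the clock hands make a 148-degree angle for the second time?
At t minutes past 6:00, the hour hand is at 30 x 6 + 0.5t degrees and the minute hand is at 6t degrees.
The smaller angle between them is 148 degrees when |30H - 5.5t| = 148 or |30H - 5.5t| = 212.
With H = 6, solve 30 x 6 - 5.5t = +/- target for each target:
  t = (30 x 6 - 148) / 5.5 = 5.82
  t = (30 x 6 + 148) / 5.5 = 59.64
  t = (30 x 6 - 212) / 5.5 = -5.82 (outside (0, 60))
  t = (30 x 6 + 212) / 5.5 = 71.27 (outside (0, 60))
Valid solutions in (0, 60): {5.82, 59.64} minutes.
The second occurrence is t = 59.64 minutes.
The hands form a 148-degree angle at 59.64 minutes past 6:00.

Final answer: 59.64 minutes past 6:00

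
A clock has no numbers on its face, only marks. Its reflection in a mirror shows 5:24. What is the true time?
Reflection across the vertical (12-6) axis maps a hand at angle A degrees to (360 - A) degrees, which sends a reading of T minutes past 12:00 to (720 - T) minutes past 12:00.
Mirror reads 5:24 = 324 minutes past 12:00.
Actual time: (720 - 324) mod 720 = 396 minutes = 6:36.

Final answer: 6:36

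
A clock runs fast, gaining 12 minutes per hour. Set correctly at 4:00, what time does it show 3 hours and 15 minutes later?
For every 60 true minutes, the faulty clock advances 60 + 12 = 72 minutes.
True elapsed: 3 hours and 15 minutes = 195 minutes.
Faulty clock advances: 195 x 72/60 = 234 minutes (drift: 39 minutes ahead).
Shown time: 4:00 + 234 minutes = 7:54.

Final answer: 7:54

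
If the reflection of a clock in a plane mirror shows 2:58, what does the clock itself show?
Reflection across the vertical (12-6) axis maps a hand at angle A degrees to (360 - A) degrees, which sends a reading of T minutes past 12:00 to (720 - T) minutes past 12:00.
Mirror reads 2:58 = 178 minutes past 12:00.
Actual time: (720 - 178) mod 720 = 542 minutes = 9:02.

Final answer: 9:02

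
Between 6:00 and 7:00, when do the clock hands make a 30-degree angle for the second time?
At t minutes past 6:00, the hour hand is at 30 x 6 + 0.5t degrees and the minute hand is at 6t degrees.
The smaller angle between them is 30 degrees when |30H - 5.5t| = 30 or |30H - 5.5t| = 330.
With H = 6, solve 30 x 6 - 5.5t = +/- target for each target:
  t = (30 x 6 - 30) / 5.5 = 27.27
  t = (30 x 6 + 30) / 5.5 = 38.18
  t = (30 x 6 - 330) / 5.5 = -27.27 (outside (0, 60))
  t = (30 x 6 + 330) / 5.5 = 92.73 (outside (0, 60))
Valid solutions in (0, 60): {27.27, 38.18} minutes.
The second occurrence is t = 38.18 minutes.
The hands form a 30-degree angle at 38.18 minutes past 6:00.

Final answer: 38.18 minutes past 6:00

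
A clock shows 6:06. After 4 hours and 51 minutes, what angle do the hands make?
First find the time 4 hours and 51 minutes after 6:06.
Total minutes: 6 x 60 + 6 + 4 x 60 + 51 = 657.
657 mod 720 = 657 minutes = 10:57.
Now compute the angle at 10:57:
Hour hand: 10 x 30 + 57 x 0.5 = 328.5 degrees
Minute hand: 57 x 6 = 342 degrees
Difference: |328.5 - 342| = 13.5 degrees
The angle is 13.5 degrees

Final answer: 13.5 degrees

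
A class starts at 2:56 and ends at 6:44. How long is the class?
From 2:56 to 6:44:
(6 x 60 + 44) - (2 x 60 + 56) = 404 - 176 = 228 minutes
= 3 hours and 48 minutes

Final answer: 3 hours and 48 minutes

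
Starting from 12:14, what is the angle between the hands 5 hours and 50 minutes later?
First find the time 5 hours and 50 minutes after 12:14.
Total minutes: 12 x 60 + 14 + 5 x 60 + 50 = 1084.
1084 mod 720 = 364 minutes = 6:04.
Now compute the angle at 6:04:
Hour hand: 6 x 30 + 4 x 0.5 = 182 degrees
Minute hand: 4 x 6 = 24 degrees
Difference: |182 - 24| = 158 degrees
The angle is 158 degrees

Final answer: 158 degrees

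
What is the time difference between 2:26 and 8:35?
From 2:26 to 8:35:
(8 x 60 + 35) - (2 x 60 + 26) = 515 - 146 = 369 minutes
= 6 hours and 9 minutes

Final answer: 6 hours and 9 minutes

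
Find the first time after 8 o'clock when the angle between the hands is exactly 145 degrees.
At t minutes past 8:00, the hour hand is at 30 x 8 + 0.5t degrees and the minute hand is at 6t degrees.
The smaller angle between them is 145 degrees when |30H - 5.5t| = 145 or |30H - 5.5t| = 215.
With H = 8, solve 30 x 8 - 5.5t = +/- target for each target:
  t = (30 x 8 - 145) / 5.5 = 17.27
  t = (30 x 8 + 145) / 5.5 = 70 (outside (0, 60))
  t = (30 x 8 - 215) / 5.5 = 4.55
  t = (30 x 8 + 215) / 5.5 = 82.73 (outside (0, 60))
Valid solutions in (0, 60): {4.55, 17.27} minutes.
The first occurrence is t = 4.55 minutes.
The hands form a 145-degree angle at 4.55 minutes past 8:00.

Final answer: 4.55 minutes past 8:00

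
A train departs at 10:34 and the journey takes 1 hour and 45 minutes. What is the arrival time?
Starting time: 10:34
Adding 45 minutes to 34 minutes: 34 + 45 = 79 minutes = 1 hour and 19 minutes
Adding 1 hour: 10 + 1 + 1 (carry) = 12
Final time: 12:19

Final answer: 12:19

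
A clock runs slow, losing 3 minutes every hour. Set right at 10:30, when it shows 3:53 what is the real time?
For every 60 true minutes, the faulty clock advances 57 minutes, so 1 faulty-clock minute corresponds to 60/57 true minutes.
From 10:30 to 3:53 on the faulty dial is 323 minutes.
True elapsed: 323 x 60/57 = 340 minutes = 5 hours and 40 minutes.
True time: 10:30 + 5 hours and 40 minutes = 4:10.

Final answer: 4:10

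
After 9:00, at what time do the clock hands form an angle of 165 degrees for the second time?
At t minutes past 9:00, the hour hand is at 30 x 9 + 0.5t degrees and the minute hand is at 6t degrees.
The smaller angle between them is 165 degrees when |30H - 5.5t| = 165 or |30H - 5.5t| = 195.
With H = 9, solve 30 x 9 - 5.5t = +/- target for each target:
  t = (30 x 9 - 165) / 5.5 = 19.09
  t = (30 x 9 + 165) / 5.5 = 79.09 (outside (0, 60))
  t = (30 x 9 - 195) / 5.5 = 13.64
  t = (30 x 9 + 195) / 5.5 = 84.55 (outside (0, 60))
Valid solutions in (0, 60): {13.64, 19.09} minutes.
The second occurrence is t = 19.09 minutes.
The hands form a 165-degree angle at 19.09 minutes past 9:00.

Final answer: 19.09 minutes past 9:00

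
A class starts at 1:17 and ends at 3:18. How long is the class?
From 1:17 to 3:18:
(3 x 60 + 18) - (1 x 60 + 17) = 198 - 77 = 121 minutes
= 2 hours and 1 minute

Final answer: 2 hours and 1 minute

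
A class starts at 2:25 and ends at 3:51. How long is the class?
From 2:25 to 3:51:
(3 x 60 + 51) - (2 x 60 + 25) = 231 - 145 = 86 minutes
= 1 hour and 26 minutes

Final answer: 1 hour and 26 minutes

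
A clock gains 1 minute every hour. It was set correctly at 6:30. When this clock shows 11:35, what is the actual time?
For every 60 true minutes, the faulty clock advances 61 minutes, so 1 faulty-clock minute corresponds to 60/61 true minutes.
From 6:30 to 11:35 on the faulty dial is 305 minutes.
True elapsed: 305 x 60/61 = 300 minutes = 5 hours.
True time: 6:30 + 5 hours = 11:30.

Final answer: 11:30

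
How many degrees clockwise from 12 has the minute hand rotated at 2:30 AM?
The minute hand moves 6 degrees per minute.
At 2:30: 30 x 6 = 180 degrees

Final answer: 180 degrees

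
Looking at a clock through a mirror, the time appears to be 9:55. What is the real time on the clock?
Reflection across the vertical (12-6) axis maps a hand at angle A degrees to (360 - A) degrees, which sends a reading of T minutes past 12:00 to (720 - T) minutes past 12:00.
Mirror reads 9:55 = 595 minutes past 12:00.
Actual time: (720 - 595) mod 720 = 125 minutes = 2:05.

Final answer: 2:05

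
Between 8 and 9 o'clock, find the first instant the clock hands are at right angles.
At t minutes past 8:00, the hour hand is at 30 x 8 + 0.5t degrees and the minute hand is at 6t degrees.
The smaller angle between them is 90 degrees when |30H - 5.5t| = 90 or |30H - 5.5t| = 270.
With H = 8, solve 30 x 8 - 5.5t = +/- target for each target:
  t = (30 x 8 - 90) / 5.5 = 27.27
  t = (30 x 8 + 90) / 5.5 = 60 (outside (0, 60))
  t = (30 x 8 - 270) / 5.5 = -5.45 (outside (0, 60))
  t = (30 x 8 + 270) / 5.5 = 92.73 (outside (0, 60))
Valid solutions in (0, 60): {27.27} minutes.
First occurrence: t = 27.27 minutes.
The hands are at right angles at 27.27 minutes past 8:00.

Final answer: 27.27 minutes past 8:00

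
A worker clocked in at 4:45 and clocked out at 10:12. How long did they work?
From 4:45 to 10:12:
(10 x 60 + 12) - (4 x 60 + 45) = 612 - 285 = 327 minutes
= 5 hours and 27 minutes

Final answer: 5 hours and 27 minutes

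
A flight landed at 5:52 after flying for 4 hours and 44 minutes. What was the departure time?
Starting time: 5:52 = 352 total minutes past 12:00
Subtracting: 4 hours and 44 minutes = 284 minutes
352 - 284 = 68 minutes
= 1 hour and 8 minutes past 12:00 = 1:08

Final answer: 1:08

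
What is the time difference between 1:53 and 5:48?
From 1:53 to 5:48:
(5 x 60 + 48) - (1 x 60 + 53) = 348 - 113 = 235 minutes
= 3 hours and 55 minutes

Final answer: 3 hours and 55 minutes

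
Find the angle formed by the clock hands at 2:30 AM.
Hour hand position: 2 x 30 + 30 x 0.5 = 75 degrees
Minute hand position: 30 x 6 = 180 degrees
Difference: |75 - 180| = 105 degrees
The angle between the hands is 105 degrees

Final answer: 105 degrees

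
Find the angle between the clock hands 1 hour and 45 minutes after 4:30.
First find the time 1 hour and 45 minutes after 4:30.
Total minutes: 4 x 60 + 30 + 1 x 60 + 45 = 375.
375 mod 720 = 375 minutes = 6:15.
Now compute the angle at 6:15:
Hour hand: 6 x 30 + 15 x 0.5 = 187.5 degrees
Minute hand: 15 x 6 = 90 degrees
Difference: |187.5 - 90| = 97.5 degrees
The angle is 97.5 degrees

Final answer: 97.5 degrees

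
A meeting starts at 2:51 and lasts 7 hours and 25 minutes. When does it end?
Starting time: 2:51
Adding 25 minutes to 51 minutes: 51 + 25 = 76 minutes = 1 hour and 16 minutes
Adding 7 hours: 2 + 7 + 1 (carry) = 10
Final time: 10:16

Final answer: 10:16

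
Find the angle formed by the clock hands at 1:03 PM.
Hour hand position: 1 x 30 + 3 x 0.5 = 31.5 degrees
Minute hand position: 3 x 6 = 18 degrees
Difference: |31.5 - 18| = 13.5 degrees
The angle between the hands is 13.5 degrees

Final answer: 13.5 degrees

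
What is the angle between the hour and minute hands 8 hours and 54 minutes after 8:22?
First find the time 8 hours and 54 minutes after 8:22.
Total minutes: 8 x 60 + 22 + 8 x 60 + 54 = 1036.
1036 mod 720 = 316 minutes = 5:16.
Now compute the angle at 5:16:
Hour hand: 5 x 30 + 16 x 0.5 = 158 degrees
Minute hand: 16 x 6 = 96 degrees
Difference: |158 - 96| = 62 degrees
The angle is 62 degrees

Final answer: 62 degrees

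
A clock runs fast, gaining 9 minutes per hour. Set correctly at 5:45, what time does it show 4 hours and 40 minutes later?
For every 60 true minutes, the faulty clock advances 60 + 9 = 69 minutes.
True elapsed: 4 hours and 40 minutes = 280 minutes.
Faulty clock advances: 280 x 69/60 = 322 minutes (drift: 42 minutes ahead).
Shown time: 5:45 + 322 minutes = 11:07.

Final answer: 11:07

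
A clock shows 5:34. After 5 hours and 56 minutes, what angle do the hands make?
First find the time 5 hours and 56 minutes after 5:34.
Total minutes: 5 x 60 + 34 + 5 x 60 + 56 = 690.
690 mod 720 = 690 minutes = 11:30.
Now compute the angle at 11:30:
Hour hand: 11 x 30 + 30 x 0.5 = 345 degrees
Minute hand: 30 x 6 = 180 degrees
Difference: |345 - 180| = 165 degrees
The angle is 165 degrees

Final answer: 165 degrees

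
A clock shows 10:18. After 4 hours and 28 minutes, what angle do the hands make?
First find the time 4 hours and 28 minutes after 10:18.
Total minutes: 10 x 60 + 18 + 4 x 60 + 28 = 886.
886 mod 720 = 166 minutes = 2:46.
Now compute the angle at 2:46:
Hour hand: 2 x 30 + 46 x 0.5 = 83 degrees
Minute hand: 46 x 6 = 276 degrees
Difference: |83 - 276| = 193 degrees
Smaller angle: 360 - 193 = 167 degrees

Final answer: 167 degrees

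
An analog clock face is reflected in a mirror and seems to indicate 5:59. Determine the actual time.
Reflection across the vertical (12-6) axis maps a hand at angle A degrees to (360 - A) degrees, which sends a reading of T minutes past 12:00 to (720 - T) minutes past 12:00.
Mirror reads 5:59 = 359 minutes past 12:00.
Actual time: (720 - 359) mod 720 = 361 minutes = 6:01.

Final answer: 6:01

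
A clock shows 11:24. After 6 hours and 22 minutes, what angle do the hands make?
First find the time 6 hours and 22 minutes after 11:24.
Total minutes: 11 x 60 + 24 + 6 x 60 + 22 = 1066.
1066 mod 720 = 346 minutes = 5:46.
Now compute the angle at 5:46:
Hour hand: 5 x 30 + 46 x 0.5 = 173 degrees
Minute hand: 46 x 6 = 276 degrees
Difference: |173 - 276| = 103 degrees
The angle is 103 degrees

Final answer: 103 degrees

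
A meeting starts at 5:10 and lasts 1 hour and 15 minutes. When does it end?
Starting time: 5:10
Adding 15 minutes to 10 minutes: 10 + 15 = 25 minutes
Adding 1 hour: 5 + 1 = 6
Final time: 6:25

Final answer: 6:25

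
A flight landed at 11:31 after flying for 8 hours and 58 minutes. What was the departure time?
Starting time: 11:31 = 691 total minutes past 12:00
Subtracting: 8 hours and 58 minutes = 538 minutes
691 - 538 = 153 minutes
= 2 hours and 33 minutes past 12:00 = 2:33

Final answer: 2:33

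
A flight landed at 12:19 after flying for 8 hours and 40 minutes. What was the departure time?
Starting time: 12:19 = 19 total minutes past 12:00
Subtracting: 8 hours and 40 minutes = 520 minutes
19 - 520 = -501 (negative, add 12 hours = 720) = 219 minutes
= 3 hours and 39 minutes past 12:00 = 3:39

Final answer: 3:39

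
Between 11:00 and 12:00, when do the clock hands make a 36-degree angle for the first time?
At t minutes past 11:00, the hour hand is at 30 x 11 + 0.5t degrees and the minute hand is at 6t degrees.
The smaller angle between them is 36 degrees when |30H - 5.5t| = 36 or |30H - 5.5t| = 324.
With H = 11, solve 30 x 11 - 5.5t = +/- target for each target:
  t = (30 x 11 - 36) / 5.5 = 53.45
  t = (30 x 11 + 36) / 5.5 = 66.55 (outside (0, 60))
  t = (30 x 11 - 324) / 5.5 = 1.09
  t = (30 x 11 + 324) / 5.5 = 118.91 (outside (0, 60))
Valid solutions in (0, 60): {1.09, 53.45} minutes.
The first occurrence is t = 1.09 minutes.
The hands form a 36-degree angle at 1.09 minutes past 11:00.

Final answer: 1.09 minutes past 11:00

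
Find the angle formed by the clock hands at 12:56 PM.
Hour hand position: 0 x 30 + 56 x 0.5 = 28 degrees
Minute hand position: 56 x 6 = 336 degrees
Difference: |28 - 336| = 308 degrees
Since 308 > 180, the smaller angle is 360 - 308 = 52 degrees

Final answer: 52 degrees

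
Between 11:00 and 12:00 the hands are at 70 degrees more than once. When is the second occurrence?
At t minutes past 11:00, the hour hand is at 30 x 11 + 0.5t degrees and the minute hand is at 6t degrees.
The smaller angle between them is 70 degrees when |30H - 5.5t| = 70 or |30H - 5.5t| = 290.
With H = 11, solve 30 x 11 - 5.5t = +/- target for each target:
  t = (30 x 11 - 70) / 5.5 = 47.27
  t = (30 x 11 + 70) / 5.5 = 72.73 (outside (0, 60))
  t = (30 x 11 - 290) / 5.5 = 7.27
  t = (30 x 11 + 290) / 5.5 = 112.73 (outside (0, 60))
Valid solutions in (0, 60): {7.27, 47.27} minutes.
The second occurrence is t = 47.27 minutes.
The hands form a 70-degree angle at 47.27 minutes past 11:00.

Final answer: 47.27 minutes past 11:00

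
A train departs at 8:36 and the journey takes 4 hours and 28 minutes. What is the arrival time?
Starting time: 8:36
Adding 28 minutes to 36 minutes: 36 + 28 = 64 minutes = 1 hour and 4 minutes
Adding 4 hours: 8 + 4 + 1 (carry) = 13 - 12 = 1
Final time: 1:04

Final answer: 1:04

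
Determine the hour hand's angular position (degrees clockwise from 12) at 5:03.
The hour hand moves 30 degrees per hour and 0.5 degrees per minute.
At 5:03: (5) x 30 + 3 x 0.5 = 150 + 1.5 = 151.5 degrees

Final answer: 151.5 degrees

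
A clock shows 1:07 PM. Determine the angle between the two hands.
Hour hand position: 1 x 30 + 7 x 0.5 = 33.5 degrees
Minute hand position: 7 x 6 = 42 degrees
Difference: |33.5 - 42| = 8.5 degrees
The angle between the hands is 8.5 degrees

Final answer: 8.5 degrees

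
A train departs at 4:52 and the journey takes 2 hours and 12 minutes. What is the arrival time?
Starting time: 4:52
Adding 12 minutes to 52 minutes: 52 + 12 = 64 minutes = 1 hour and 4 minutes
Adding 2 hours: 4 + 2 + 1 (carry) = 7
Final time: 7:04

Final answer: 7:04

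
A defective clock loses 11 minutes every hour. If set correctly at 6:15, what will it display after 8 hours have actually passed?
For every 60 true minutes, the faulty clock advances 60 - 11 = 49 minutes.
True elapsed: 8 hours = 480 minutes.
Faulty clock advances: 480 x 49/60 = 392 minutes (drift: 88 minutes behind).
Shown time: 6:15 + 392 minutes = 12:47.

Final answer: 12:47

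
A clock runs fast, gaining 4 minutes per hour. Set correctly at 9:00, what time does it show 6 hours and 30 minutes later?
For every 60 true minutes, the faulty clock advances 60 + 4 = 64 minutes.
True elapsed: 6 hours and 30 minutes = 390 minutes.
Faulty clock advances: 390 x 64/60 = 416 minutes (drift: 26 minutes ahead).
Shown time: 9:00 + 416 minutes = 3:56.

Final answer: 3:56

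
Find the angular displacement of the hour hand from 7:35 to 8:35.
The hour hand moves 0.5 degrees per minute.
Time elapsed: 8:35 - 7:35 = 60 minutes
Angular displacement: 60 x 0.5 = 30 degrees

Final answer: 30 degrees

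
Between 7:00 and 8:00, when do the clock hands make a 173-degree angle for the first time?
At t minutes past 7:00, the hour hand is at 30 x 7 + 0.5t degrees and the minute hand is at 6t degrees.
The smaller angle between them is 173 degrees when |30H - 5.5t| = 173 or |30H - 5.5t| = 187.
With H = 7, solve 30 x 7 - 5.5t = +/- target for each target:
  t = (30 x 7 - 173) / 5.5 = 6.73
  t = (30 x 7 + 173) / 5.5 = 69.64 (outside (0, 60))
  t = (30 x 7 - 187) / 5.5 = 4.18
  t = (30 x 7 + 187) / 5.5 = 72.18 (outside (0, 60))
Valid solutions in (0, 60): {4.18, 6.73} minutes.
The first occurrence is t = 4.18 minutes.
The hands form a 173-degree angle at 4.18 minutes past 7:00.

Final answer: 4.18 minutes past 7:00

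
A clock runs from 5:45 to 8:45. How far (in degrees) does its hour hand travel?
The hour hand moves 0.5 degrees per minute.
Time elapsed: 8:45 - 5:45 = 180 minutes
Angular displacement: 180 x 0.5 = 90 degrees

Final answer: 90 degrees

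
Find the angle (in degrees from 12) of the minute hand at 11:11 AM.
The minute hand moves 6 degrees per minute.
At 11:11: 11 x 6 = 66 degrees

Final answer: 66 degrees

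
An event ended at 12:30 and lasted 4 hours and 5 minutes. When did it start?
Starting time: 12:30 = 30 total minutes past 12:00
Subtracting: 4 hours and 5 minutes = 245 minutes
30 - 245 = -215 (negative, add 12 hours = 720) = 505 minutes
= 8 hours and 25 minutes past 12:00 = 8:25

Final answer: 8:25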